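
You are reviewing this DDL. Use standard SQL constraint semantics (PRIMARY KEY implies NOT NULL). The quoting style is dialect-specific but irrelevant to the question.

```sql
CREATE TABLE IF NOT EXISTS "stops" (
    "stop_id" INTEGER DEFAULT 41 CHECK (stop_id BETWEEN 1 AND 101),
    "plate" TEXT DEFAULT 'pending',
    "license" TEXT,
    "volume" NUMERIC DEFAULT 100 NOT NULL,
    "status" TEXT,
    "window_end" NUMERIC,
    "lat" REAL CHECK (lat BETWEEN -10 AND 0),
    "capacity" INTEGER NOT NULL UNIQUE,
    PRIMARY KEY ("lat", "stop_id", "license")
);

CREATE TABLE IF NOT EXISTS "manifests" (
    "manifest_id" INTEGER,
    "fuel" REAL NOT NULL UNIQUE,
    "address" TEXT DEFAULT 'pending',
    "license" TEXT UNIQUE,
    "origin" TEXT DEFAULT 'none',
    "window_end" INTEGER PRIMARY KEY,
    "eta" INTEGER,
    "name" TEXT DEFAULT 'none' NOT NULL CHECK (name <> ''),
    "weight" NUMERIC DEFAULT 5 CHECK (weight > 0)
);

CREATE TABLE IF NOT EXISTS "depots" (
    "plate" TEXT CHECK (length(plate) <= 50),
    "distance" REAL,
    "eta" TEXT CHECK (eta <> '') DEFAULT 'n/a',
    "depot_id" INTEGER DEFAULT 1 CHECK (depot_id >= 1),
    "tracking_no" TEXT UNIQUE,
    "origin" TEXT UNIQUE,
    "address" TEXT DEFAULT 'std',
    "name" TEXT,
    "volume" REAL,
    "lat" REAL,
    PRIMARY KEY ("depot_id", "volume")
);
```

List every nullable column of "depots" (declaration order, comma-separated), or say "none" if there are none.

- plate: CHECK does not forbid NULL (a CHECK constraint passes when its expression is NULL) → nullable.
- distance: no NOT NULL constraint applies → nullable.
- eta: CHECK does not forbid NULL (a CHECK constraint passes when its expression is NULL) → nullable.
- depot_id: part of the PRIMARY KEY, which implies NOT NULL → not nullable.
- tracking_no: UNIQUE does not imply NOT NULL → nullable.
- origin: UNIQUE does not imply NOT NULL → nullable.
- address: DEFAULT only fills an omitted column; an explicit NULL is still allowed → nullable.
- name: no NOT NULL constraint applies → nullable.
- volume: part of the PRIMARY KEY, which implies NOT NULL → not nullable.
- lat: no NOT NULL constraint applies → nullable.

plate, distance, eta, tracking_no, origin, address, name, lat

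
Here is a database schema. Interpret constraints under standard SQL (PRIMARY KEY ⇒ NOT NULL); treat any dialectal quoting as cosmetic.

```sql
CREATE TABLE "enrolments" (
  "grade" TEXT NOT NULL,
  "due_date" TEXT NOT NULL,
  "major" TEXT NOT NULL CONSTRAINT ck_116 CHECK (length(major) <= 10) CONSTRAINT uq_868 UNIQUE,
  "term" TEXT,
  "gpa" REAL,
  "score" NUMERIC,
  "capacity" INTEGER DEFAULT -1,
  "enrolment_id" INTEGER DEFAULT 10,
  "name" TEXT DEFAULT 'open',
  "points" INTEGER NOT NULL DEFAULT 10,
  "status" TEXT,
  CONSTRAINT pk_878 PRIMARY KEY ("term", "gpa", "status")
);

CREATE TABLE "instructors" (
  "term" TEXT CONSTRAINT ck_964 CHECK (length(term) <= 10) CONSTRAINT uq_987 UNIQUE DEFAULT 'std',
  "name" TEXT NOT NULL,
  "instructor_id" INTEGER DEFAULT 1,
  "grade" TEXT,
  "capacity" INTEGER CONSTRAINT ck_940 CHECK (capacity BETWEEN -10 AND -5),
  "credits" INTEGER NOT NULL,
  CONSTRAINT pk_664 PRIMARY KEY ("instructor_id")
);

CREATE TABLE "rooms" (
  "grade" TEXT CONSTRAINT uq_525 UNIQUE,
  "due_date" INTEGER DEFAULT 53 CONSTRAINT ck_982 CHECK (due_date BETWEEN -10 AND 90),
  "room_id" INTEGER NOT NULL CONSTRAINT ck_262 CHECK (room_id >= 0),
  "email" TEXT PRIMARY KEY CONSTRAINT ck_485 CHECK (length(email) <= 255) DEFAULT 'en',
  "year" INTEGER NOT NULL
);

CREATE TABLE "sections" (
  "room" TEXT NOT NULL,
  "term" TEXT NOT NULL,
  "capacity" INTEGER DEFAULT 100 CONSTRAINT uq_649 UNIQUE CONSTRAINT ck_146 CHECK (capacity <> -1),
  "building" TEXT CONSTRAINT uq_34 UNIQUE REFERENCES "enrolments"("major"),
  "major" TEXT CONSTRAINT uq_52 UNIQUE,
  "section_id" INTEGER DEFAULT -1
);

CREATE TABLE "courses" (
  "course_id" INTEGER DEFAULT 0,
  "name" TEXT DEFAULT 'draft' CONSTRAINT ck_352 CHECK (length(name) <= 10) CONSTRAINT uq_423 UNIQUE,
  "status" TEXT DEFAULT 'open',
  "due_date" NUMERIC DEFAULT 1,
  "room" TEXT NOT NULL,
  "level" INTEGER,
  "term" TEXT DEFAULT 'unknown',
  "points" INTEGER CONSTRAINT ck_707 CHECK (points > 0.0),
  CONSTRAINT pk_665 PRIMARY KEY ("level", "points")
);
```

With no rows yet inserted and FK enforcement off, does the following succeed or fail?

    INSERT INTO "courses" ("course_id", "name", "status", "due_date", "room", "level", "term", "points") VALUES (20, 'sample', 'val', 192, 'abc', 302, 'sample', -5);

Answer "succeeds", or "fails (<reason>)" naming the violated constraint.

The value -5 for points violates CHECK (points > 0.0).

fails (CHECK on points)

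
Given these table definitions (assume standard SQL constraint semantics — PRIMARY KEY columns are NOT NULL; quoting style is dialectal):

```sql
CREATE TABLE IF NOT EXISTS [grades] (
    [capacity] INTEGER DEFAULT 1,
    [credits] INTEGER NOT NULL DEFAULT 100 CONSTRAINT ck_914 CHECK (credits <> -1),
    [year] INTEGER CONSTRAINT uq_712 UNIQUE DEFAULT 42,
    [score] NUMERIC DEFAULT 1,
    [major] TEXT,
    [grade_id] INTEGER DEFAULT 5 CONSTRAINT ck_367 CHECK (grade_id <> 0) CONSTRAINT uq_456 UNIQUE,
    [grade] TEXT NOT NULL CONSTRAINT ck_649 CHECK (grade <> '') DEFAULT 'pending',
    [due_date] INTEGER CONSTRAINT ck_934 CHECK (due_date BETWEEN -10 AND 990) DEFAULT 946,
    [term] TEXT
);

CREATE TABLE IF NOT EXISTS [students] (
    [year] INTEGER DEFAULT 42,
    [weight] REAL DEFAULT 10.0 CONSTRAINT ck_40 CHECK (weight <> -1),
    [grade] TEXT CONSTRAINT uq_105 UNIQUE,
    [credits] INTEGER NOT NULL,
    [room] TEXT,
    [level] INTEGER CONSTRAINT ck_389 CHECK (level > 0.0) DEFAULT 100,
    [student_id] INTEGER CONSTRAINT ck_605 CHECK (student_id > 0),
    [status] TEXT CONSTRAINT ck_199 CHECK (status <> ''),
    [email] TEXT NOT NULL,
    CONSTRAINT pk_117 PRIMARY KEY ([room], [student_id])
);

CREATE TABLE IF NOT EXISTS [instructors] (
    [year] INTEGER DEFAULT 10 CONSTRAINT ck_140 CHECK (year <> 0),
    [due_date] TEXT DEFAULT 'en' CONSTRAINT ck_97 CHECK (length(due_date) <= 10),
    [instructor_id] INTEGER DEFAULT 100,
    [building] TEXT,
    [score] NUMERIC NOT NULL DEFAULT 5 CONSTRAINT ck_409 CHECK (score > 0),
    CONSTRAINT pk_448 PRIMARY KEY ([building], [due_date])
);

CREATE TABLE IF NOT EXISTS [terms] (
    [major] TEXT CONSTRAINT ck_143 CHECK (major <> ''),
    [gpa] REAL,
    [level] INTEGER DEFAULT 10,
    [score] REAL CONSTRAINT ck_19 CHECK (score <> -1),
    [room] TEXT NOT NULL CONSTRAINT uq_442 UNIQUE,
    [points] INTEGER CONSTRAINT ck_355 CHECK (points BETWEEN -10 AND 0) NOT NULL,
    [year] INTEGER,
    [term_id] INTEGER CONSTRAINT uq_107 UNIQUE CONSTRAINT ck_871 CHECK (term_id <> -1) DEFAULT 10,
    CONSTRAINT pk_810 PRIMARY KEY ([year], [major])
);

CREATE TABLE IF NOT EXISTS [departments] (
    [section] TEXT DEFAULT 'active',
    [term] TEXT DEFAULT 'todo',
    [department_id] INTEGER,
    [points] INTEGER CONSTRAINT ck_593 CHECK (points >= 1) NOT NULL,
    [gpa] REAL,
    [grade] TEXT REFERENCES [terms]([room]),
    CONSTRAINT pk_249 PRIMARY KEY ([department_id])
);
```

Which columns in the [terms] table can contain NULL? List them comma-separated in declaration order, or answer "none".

- major: part of the PRIMARY KEY, which implies NOT NULL → not nullable.
- gpa: no NOT NULL constraint applies → nullable.
- level: DEFAULT only fills an omitted column; an explicit NULL is still allowed → nullable.
- score: CHECK does not forbid NULL (a CHECK constraint passes when its expression is NULL) → nullable.
- room: declared NOT NULL → not nullable.
- points: declared NOT NULL → not nullable.
- year: part of the PRIMARY KEY, which implies NOT NULL → not nullable.
- term_id: CHECK does not forbid NULL (a CHECK constraint passes when its expression is NULL) → nullable.

gpa, level, score, term_id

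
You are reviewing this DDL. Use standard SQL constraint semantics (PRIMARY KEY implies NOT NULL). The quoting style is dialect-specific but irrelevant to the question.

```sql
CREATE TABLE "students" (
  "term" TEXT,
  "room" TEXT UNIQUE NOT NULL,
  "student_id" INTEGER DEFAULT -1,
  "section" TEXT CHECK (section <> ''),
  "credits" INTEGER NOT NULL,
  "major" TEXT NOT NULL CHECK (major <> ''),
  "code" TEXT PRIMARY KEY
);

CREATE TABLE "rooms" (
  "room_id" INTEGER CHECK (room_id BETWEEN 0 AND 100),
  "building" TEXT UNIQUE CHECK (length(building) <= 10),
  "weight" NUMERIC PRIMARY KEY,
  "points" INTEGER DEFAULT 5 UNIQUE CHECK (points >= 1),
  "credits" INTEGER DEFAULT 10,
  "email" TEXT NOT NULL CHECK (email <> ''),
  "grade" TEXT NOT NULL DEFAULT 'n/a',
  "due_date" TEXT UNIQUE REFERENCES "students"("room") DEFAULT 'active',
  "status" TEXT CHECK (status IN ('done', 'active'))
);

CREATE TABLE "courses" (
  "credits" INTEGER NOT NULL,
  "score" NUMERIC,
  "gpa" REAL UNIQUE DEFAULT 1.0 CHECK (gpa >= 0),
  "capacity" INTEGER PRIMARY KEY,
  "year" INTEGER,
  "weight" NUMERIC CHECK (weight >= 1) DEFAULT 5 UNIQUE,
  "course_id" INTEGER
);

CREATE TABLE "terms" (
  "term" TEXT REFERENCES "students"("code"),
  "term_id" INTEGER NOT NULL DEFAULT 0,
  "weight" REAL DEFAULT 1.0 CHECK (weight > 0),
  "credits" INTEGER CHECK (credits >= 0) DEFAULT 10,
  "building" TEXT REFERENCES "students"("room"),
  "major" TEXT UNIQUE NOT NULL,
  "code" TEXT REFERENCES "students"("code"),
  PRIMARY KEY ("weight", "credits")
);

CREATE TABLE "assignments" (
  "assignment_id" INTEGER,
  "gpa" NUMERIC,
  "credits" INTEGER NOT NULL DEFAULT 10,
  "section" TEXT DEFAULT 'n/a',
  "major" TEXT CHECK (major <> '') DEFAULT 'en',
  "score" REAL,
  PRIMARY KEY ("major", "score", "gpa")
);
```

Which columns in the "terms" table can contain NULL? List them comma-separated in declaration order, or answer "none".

- term: a foreign key column may be NULL unless separately constrained → nullable.
- term_id: declared NOT NULL → not nullable.
- weight: part of the PRIMARY KEY, which implies NOT NULL → not nullable.
- credits: part of the PRIMARY KEY, which implies NOT NULL → not nullable.
- building: a foreign key column may be NULL unless separately constrained → nullable.
- major: declared NOT NULL → not nullable.
- code: a foreign key column may be NULL unless separately constrained → nullable.

term, building, code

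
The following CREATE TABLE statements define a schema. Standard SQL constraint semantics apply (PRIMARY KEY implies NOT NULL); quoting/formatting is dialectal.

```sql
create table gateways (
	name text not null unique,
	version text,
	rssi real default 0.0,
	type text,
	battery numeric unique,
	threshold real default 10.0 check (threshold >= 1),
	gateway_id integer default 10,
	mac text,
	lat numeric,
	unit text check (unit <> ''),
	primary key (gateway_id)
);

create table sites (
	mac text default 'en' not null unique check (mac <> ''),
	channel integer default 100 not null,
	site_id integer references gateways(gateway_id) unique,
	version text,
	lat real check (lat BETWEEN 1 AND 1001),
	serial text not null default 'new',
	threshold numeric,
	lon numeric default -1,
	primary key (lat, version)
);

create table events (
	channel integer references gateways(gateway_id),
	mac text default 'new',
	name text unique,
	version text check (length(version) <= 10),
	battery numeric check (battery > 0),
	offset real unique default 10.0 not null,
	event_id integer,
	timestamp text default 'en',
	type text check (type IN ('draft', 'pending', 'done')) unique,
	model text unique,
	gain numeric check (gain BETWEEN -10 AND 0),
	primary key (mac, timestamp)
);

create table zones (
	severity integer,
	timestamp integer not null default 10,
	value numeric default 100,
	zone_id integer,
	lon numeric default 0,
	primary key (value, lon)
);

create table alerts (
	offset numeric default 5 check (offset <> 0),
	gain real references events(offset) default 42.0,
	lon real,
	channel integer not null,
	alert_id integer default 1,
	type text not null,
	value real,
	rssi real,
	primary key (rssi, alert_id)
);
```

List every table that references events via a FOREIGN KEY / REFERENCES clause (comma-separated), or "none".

- alerts.gain references events(offset).

alerts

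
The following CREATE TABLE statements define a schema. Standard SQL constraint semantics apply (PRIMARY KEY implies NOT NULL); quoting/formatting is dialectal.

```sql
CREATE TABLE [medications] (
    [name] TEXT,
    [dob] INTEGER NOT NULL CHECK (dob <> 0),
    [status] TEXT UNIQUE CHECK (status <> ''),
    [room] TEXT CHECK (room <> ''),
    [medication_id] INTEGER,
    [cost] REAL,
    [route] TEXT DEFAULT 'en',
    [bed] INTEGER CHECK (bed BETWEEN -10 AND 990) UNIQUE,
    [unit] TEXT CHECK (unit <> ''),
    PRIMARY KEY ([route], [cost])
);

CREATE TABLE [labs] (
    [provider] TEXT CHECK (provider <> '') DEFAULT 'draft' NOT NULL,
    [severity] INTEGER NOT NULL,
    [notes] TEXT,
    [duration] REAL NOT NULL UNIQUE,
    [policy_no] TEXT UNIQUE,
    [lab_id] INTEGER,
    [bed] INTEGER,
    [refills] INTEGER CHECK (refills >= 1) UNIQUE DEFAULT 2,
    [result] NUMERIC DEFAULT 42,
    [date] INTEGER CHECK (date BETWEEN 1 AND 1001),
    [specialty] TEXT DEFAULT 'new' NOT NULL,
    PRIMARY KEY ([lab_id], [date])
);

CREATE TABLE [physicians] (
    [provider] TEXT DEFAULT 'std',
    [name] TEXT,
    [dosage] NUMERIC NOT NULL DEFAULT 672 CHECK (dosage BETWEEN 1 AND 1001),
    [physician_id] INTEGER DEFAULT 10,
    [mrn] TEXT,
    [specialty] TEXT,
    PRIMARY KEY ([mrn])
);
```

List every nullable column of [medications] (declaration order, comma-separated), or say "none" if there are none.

name, status, room, medication_id, bed, unit

- name: no NOT NULL constraint applies → nullable.
- dob: declared NOT NULL → not nullable.
- status: CHECK does not forbid NULL (a CHECK constraint passes when its expression is NULL) → nullable.
- room: CHECK does not forbid NULL (a CHECK constraint passes when its expression is NULL) → nullable.
- medication_id: no NOT NULL constraint applies → nullable.
- cost: part of the PRIMARY KEY, which implies NOT NULL → not nullable.
- route: part of the PRIMARY KEY, which implies NOT NULL → not nullable.
- bed: CHECK does not forbid NULL (a CHECK constraint passes when its expression is NULL) → nullable.
- unit: CHECK does not forbid NULL (a CHECK constraint passes when its expression is NULL) → nullable.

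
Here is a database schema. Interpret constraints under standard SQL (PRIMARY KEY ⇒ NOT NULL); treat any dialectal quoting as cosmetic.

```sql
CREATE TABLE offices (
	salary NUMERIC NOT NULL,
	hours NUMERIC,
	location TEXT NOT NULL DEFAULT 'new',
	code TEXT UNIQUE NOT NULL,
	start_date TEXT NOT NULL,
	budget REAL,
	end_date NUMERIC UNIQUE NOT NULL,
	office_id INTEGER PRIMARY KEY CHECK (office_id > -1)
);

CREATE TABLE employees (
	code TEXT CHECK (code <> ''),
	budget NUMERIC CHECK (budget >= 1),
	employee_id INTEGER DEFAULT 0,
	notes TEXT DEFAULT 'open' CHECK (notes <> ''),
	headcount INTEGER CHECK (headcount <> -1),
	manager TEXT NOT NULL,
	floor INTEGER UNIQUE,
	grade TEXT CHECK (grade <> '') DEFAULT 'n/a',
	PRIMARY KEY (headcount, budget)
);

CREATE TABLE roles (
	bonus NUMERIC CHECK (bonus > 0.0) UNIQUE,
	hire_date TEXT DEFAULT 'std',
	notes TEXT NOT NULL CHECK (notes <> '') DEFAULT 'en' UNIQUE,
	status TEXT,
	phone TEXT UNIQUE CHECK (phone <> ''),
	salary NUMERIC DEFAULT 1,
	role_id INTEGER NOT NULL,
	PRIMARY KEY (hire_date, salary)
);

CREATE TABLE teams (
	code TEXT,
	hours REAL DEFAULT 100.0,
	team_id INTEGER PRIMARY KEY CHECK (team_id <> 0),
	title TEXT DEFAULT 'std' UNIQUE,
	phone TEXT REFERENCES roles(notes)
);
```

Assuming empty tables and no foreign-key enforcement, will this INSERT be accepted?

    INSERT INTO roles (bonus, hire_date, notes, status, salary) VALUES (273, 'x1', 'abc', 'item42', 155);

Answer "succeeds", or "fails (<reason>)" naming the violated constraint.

fails (NOT NULL on role_id)

role_id is omitted from the column list and has no DEFAULT, so it would receive NULL.
But role_id is declared NOT NULL.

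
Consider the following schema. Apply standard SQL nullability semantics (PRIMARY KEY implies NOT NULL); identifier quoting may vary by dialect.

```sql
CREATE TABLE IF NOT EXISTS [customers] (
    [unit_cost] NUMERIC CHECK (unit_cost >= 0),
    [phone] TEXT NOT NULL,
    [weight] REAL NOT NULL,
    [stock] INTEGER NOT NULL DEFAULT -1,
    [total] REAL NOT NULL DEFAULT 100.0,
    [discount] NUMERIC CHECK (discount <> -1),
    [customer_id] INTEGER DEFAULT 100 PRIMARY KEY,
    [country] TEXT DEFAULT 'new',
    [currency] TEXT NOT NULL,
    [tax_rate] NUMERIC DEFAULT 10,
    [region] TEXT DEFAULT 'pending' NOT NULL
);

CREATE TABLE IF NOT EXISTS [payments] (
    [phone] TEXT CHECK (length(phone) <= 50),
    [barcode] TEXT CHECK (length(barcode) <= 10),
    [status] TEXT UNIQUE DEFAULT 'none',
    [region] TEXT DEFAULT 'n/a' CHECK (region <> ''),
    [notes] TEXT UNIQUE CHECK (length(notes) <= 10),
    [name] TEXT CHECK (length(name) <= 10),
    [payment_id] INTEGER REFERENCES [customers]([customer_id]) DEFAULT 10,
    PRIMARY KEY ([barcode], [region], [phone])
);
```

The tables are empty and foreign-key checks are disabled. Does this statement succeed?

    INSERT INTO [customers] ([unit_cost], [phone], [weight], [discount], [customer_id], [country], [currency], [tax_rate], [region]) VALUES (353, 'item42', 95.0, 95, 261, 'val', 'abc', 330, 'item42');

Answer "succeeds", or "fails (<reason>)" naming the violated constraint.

succeeds

NOT NULL columns: currency is supplied; customer_id is supplied; phone is supplied; region is supplied; stock defaults to -1; total defaults to 100.0; weight is supplied.
CHECK constraints: 353 satisfies (unit_cost >= 0); 95 satisfies (discount <> -1).
No constraint is violated.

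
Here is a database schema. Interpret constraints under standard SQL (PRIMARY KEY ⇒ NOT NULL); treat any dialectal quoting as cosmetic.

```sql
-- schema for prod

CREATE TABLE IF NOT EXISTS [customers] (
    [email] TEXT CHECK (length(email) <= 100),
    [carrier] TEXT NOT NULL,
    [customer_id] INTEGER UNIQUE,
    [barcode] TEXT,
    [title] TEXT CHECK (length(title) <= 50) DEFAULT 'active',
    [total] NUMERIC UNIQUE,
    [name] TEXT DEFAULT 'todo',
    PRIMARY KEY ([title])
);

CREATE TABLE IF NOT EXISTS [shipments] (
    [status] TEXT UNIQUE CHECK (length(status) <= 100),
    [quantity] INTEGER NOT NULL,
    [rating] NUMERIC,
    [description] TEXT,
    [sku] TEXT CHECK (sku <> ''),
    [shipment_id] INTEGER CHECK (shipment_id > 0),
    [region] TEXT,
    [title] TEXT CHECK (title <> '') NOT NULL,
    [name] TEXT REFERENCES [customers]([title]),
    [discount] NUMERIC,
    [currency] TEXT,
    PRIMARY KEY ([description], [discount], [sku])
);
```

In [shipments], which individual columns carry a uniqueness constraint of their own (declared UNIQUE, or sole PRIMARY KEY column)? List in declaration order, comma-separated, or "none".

status

- status: declared UNIQUE → unique.
- quantity: no UNIQUE or single-column PK constraint.
- rating: no UNIQUE or single-column PK constraint.
- description: part of a composite PRIMARY KEY — only the tuple is unique, not this column on its own.
- sku: part of a composite PRIMARY KEY — only the tuple is unique, not this column on its own.
- shipment_id: no UNIQUE or single-column PK constraint.
- region: no UNIQUE or single-column PK constraint.
- title: no UNIQUE or single-column PK constraint.
- name: no UNIQUE or single-column PK constraint.
- discount: part of a composite PRIMARY KEY — only the tuple is unique, not this column on its own.
- currency: no UNIQUE or single-column PK constraint.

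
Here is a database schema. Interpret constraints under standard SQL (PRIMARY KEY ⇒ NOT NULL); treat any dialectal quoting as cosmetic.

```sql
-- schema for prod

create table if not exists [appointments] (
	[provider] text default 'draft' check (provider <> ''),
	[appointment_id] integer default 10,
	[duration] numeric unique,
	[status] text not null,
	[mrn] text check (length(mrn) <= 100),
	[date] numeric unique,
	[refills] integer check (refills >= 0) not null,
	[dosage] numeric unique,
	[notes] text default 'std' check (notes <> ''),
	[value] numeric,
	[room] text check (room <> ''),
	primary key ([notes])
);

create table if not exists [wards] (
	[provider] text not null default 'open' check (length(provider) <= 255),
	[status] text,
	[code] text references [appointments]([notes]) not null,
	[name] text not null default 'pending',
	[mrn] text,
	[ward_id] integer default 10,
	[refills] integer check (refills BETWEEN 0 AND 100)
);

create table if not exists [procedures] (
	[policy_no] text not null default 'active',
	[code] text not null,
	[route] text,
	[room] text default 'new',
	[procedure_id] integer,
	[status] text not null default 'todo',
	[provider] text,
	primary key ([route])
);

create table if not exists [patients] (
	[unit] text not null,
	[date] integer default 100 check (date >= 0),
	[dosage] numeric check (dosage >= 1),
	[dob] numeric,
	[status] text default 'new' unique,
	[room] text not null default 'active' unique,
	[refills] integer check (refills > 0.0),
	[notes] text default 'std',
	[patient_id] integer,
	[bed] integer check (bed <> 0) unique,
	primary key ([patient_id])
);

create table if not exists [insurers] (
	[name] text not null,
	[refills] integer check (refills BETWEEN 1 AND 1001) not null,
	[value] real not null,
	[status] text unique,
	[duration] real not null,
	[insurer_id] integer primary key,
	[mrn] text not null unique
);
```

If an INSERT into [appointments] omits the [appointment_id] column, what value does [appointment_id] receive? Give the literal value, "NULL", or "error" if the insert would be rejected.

10

appointment_id has an explicit DEFAULT 10.
When the column is omitted from an INSERT, that default is used.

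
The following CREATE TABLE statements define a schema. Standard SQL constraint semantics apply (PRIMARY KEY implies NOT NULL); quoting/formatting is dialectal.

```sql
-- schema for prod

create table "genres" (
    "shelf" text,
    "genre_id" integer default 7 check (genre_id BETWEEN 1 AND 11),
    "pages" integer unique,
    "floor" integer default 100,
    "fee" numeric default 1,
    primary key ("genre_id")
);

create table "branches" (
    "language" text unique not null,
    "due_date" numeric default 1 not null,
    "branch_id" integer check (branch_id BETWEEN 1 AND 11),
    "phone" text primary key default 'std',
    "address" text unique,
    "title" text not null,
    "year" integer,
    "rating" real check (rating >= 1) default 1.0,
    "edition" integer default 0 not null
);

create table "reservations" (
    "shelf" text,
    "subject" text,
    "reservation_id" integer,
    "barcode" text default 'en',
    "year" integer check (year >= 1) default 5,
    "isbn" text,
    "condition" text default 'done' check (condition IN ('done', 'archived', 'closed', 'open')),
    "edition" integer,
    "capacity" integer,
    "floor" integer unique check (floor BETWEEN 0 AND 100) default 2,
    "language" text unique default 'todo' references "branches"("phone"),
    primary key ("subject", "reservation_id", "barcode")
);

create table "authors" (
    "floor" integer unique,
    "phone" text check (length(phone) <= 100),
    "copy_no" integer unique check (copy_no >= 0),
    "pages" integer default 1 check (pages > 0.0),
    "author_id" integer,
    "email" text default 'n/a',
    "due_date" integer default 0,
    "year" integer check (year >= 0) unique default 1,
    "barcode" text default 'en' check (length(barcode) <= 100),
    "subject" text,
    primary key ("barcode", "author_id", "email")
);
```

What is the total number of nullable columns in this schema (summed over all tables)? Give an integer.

genres: 4 nullable (shelf, pages, floor, fee — PK (genre_id) and explicit NOT NULL columns excluded).
branches: 4 nullable (branch_id, address, year, rating — PK (phone) and explicit NOT NULL columns excluded).
reservations: 8 nullable (shelf, year, isbn, condition, edition, capacity, floor, language — PK (subject, reservation_id, barcode) and explicit NOT NULL columns excluded).
authors: 7 nullable (floor, phone, copy_no, pages, due_date, year, subject — PK (barcode, author_id, email) and explicit NOT NULL columns excluded).
Total: 4 + 4 + 8 + 7 = 23.

23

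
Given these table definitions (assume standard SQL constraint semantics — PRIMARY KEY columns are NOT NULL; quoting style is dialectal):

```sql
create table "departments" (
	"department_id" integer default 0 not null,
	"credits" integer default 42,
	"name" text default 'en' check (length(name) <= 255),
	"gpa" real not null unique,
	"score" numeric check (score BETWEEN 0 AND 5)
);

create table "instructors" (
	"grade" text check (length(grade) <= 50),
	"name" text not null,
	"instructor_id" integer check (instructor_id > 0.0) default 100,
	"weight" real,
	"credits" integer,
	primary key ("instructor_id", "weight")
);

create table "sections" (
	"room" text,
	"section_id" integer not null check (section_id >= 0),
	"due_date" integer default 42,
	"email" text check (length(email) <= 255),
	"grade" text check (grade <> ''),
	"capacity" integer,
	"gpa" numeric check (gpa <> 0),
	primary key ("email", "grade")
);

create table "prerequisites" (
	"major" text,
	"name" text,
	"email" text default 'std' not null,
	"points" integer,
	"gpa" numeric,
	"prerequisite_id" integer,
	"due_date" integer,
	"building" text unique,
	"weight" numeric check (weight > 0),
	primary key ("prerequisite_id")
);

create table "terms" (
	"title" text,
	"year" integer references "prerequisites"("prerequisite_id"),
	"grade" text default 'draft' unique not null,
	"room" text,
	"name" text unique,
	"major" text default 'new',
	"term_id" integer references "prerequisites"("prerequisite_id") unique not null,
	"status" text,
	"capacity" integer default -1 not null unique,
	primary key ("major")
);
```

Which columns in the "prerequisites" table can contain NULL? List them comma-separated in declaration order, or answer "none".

- major: no NOT NULL constraint applies → nullable.
- name: no NOT NULL constraint applies → nullable.
- email: declared NOT NULL → not nullable.
- points: no NOT NULL constraint applies → nullable.
- gpa: no NOT NULL constraint applies → nullable.
- prerequisite_id: part of the PRIMARY KEY, which implies NOT NULL → not nullable.
- due_date: no NOT NULL constraint applies → nullable.
- building: UNIQUE does not imply NOT NULL → nullable.
- weight: CHECK does not forbid NULL (a CHECK constraint passes when its expression is NULL) → nullable.

major, name, points, gpa, due_date, building, weight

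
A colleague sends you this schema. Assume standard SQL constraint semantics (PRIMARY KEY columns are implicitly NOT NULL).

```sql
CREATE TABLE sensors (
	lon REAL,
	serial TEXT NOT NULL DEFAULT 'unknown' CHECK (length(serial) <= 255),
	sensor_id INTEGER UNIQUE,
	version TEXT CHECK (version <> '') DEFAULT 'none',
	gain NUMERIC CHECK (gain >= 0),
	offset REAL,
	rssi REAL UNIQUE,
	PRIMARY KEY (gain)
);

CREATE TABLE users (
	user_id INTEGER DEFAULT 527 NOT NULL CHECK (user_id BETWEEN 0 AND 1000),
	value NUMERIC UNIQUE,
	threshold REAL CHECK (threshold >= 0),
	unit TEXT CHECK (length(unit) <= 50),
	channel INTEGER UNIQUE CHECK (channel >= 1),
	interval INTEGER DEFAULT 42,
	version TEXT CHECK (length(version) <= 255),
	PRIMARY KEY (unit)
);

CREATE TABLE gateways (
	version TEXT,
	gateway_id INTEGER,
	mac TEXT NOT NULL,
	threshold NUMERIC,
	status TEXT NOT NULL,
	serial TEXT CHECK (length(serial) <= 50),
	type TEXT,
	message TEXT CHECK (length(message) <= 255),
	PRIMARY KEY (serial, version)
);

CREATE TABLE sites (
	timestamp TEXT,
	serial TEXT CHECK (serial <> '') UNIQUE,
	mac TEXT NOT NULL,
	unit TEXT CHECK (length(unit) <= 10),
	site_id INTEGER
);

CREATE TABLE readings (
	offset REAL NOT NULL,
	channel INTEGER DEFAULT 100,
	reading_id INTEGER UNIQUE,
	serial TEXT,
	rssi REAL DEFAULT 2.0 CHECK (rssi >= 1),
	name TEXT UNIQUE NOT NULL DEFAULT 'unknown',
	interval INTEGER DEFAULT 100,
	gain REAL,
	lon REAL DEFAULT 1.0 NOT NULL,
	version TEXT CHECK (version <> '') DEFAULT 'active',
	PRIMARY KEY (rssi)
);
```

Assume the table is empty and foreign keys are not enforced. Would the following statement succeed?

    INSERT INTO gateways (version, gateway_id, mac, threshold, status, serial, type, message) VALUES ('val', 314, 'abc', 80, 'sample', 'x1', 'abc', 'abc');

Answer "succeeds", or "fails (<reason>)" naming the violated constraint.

NOT NULL columns: mac is supplied; serial is supplied; status is supplied; version is supplied.
CHECK constraints: 'x1' satisfies (length(serial) <= 50); 'abc' satisfies (length(message) <= 255).
No constraint is violated.

succeeds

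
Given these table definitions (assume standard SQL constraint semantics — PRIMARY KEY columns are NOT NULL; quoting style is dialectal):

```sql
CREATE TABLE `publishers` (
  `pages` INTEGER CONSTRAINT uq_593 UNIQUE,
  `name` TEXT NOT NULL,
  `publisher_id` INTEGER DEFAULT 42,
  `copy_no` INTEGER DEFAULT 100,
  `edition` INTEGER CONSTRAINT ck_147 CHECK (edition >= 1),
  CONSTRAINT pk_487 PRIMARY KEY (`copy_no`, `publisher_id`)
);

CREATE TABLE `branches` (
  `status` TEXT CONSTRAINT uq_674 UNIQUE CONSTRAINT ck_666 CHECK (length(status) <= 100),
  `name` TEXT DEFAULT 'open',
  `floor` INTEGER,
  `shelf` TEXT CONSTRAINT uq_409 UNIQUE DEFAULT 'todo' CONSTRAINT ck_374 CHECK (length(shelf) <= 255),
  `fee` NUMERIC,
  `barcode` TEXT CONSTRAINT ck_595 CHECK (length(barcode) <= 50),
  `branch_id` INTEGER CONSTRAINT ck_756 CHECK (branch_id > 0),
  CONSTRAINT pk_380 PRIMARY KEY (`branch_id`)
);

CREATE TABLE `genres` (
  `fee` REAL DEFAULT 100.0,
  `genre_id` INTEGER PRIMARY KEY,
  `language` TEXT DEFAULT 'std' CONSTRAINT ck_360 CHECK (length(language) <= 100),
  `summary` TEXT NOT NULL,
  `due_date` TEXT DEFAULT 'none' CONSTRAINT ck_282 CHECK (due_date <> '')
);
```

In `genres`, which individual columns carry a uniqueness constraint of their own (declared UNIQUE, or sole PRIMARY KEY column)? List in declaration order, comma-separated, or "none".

- fee: no UNIQUE or single-column PK constraint.
- genre_id: single-column PRIMARY KEY → unique.
- language: no UNIQUE or single-column PK constraint.
- summary: no UNIQUE or single-column PK constraint.
- due_date: no UNIQUE or single-column PK constraint.

genre_id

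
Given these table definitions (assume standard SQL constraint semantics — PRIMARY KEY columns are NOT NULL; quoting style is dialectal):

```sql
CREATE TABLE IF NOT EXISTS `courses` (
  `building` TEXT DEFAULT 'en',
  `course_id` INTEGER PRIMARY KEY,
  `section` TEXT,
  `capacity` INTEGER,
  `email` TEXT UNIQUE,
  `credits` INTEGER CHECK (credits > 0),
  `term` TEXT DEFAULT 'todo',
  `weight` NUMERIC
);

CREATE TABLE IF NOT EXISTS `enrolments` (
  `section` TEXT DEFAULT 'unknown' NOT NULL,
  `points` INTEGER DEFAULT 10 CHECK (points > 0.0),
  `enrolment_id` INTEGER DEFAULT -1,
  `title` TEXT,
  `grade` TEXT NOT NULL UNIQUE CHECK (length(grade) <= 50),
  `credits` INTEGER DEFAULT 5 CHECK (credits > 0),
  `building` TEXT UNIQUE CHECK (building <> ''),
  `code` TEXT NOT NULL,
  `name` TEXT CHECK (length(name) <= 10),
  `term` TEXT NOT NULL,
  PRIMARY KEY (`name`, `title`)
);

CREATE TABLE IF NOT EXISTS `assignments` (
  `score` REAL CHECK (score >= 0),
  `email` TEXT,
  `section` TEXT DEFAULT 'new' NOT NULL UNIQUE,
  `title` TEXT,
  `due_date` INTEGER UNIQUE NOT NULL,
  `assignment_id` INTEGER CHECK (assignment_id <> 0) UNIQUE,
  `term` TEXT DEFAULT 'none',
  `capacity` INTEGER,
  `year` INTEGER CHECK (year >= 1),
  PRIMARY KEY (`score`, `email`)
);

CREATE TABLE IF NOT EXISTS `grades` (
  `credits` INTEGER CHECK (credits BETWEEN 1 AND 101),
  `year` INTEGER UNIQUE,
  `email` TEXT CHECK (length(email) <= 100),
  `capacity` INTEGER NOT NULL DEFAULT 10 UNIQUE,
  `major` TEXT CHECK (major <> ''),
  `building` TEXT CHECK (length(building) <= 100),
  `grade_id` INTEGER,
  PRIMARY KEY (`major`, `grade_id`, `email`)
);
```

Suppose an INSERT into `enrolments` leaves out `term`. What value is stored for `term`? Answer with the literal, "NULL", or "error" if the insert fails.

error

term has no DEFAULT clause.
Omitting it would insert NULL, but it is declared NOT NULL, so the INSERT fails.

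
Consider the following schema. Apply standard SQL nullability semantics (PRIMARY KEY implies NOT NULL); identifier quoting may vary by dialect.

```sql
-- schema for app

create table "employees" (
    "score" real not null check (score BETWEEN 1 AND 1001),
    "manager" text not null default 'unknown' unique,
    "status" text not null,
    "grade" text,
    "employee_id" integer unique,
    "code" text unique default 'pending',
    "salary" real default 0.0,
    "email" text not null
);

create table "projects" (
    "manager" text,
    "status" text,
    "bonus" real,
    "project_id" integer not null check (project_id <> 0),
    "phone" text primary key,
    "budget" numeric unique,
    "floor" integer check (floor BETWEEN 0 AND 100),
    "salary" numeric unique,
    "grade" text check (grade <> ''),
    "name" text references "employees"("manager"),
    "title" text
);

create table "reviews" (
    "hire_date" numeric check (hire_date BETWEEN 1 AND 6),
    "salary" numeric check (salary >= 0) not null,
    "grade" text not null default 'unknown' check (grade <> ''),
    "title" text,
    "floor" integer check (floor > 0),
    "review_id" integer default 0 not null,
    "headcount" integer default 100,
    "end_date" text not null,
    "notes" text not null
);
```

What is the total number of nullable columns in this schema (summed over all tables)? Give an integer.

17

employees: 4 nullable (grade, employee_id, code, salary — PK none and explicit NOT NULL columns excluded).
projects: 9 nullable (manager, status, bonus, budget, floor, salary, grade, name, title — PK (phone) and explicit NOT NULL columns excluded).
reviews: 4 nullable (hire_date, title, floor, headcount — PK none and explicit NOT NULL columns excluded).
Total: 4 + 9 + 4 = 17.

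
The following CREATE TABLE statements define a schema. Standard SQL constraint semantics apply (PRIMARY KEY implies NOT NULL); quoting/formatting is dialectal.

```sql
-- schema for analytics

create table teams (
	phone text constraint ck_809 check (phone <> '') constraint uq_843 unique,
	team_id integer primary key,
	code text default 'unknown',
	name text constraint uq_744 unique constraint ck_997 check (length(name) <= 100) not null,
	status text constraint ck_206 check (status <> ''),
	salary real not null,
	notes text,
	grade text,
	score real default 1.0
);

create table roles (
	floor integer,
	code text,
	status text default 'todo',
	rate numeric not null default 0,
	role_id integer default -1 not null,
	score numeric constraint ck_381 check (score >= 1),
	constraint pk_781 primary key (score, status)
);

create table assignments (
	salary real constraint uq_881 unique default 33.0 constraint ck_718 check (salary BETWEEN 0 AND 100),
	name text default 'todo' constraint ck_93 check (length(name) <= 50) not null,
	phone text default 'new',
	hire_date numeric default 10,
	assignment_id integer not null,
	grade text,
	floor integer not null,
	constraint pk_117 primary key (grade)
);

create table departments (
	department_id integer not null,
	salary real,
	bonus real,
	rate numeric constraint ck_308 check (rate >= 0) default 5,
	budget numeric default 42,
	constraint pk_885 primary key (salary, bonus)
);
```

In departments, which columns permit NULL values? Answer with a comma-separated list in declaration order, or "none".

- department_id: declared NOT NULL → not nullable.
- salary: part of the PRIMARY KEY, which implies NOT NULL → not nullable.
- bonus: part of the PRIMARY KEY, which implies NOT NULL → not nullable.
- rate: CHECK does not forbid NULL (a CHECK constraint passes when its expression is NULL) → nullable.
- budget: DEFAULT only fills an omitted column; an explicit NULL is still allowed → nullable.

rate, budget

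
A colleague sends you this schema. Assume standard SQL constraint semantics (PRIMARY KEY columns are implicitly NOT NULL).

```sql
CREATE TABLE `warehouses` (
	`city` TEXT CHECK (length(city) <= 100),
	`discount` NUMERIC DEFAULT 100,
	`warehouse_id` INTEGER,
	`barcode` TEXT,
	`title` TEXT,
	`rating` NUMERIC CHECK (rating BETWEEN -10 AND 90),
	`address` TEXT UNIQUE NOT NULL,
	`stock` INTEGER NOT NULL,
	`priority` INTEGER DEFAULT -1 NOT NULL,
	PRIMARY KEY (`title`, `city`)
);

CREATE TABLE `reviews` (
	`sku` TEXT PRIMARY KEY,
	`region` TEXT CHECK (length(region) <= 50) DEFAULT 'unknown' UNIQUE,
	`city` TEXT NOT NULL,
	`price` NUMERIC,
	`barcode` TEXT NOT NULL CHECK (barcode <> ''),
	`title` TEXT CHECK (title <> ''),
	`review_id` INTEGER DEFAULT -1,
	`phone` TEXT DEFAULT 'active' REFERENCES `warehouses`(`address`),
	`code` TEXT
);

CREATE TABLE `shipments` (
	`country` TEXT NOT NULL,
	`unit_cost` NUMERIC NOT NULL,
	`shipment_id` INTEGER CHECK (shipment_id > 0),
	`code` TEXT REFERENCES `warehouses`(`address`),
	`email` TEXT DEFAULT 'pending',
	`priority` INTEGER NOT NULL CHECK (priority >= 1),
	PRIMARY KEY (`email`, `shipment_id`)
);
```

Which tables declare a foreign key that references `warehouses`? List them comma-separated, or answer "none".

- reviews.phone references warehouses(address).
- shipments.code references warehouses(address).

reviews, shipments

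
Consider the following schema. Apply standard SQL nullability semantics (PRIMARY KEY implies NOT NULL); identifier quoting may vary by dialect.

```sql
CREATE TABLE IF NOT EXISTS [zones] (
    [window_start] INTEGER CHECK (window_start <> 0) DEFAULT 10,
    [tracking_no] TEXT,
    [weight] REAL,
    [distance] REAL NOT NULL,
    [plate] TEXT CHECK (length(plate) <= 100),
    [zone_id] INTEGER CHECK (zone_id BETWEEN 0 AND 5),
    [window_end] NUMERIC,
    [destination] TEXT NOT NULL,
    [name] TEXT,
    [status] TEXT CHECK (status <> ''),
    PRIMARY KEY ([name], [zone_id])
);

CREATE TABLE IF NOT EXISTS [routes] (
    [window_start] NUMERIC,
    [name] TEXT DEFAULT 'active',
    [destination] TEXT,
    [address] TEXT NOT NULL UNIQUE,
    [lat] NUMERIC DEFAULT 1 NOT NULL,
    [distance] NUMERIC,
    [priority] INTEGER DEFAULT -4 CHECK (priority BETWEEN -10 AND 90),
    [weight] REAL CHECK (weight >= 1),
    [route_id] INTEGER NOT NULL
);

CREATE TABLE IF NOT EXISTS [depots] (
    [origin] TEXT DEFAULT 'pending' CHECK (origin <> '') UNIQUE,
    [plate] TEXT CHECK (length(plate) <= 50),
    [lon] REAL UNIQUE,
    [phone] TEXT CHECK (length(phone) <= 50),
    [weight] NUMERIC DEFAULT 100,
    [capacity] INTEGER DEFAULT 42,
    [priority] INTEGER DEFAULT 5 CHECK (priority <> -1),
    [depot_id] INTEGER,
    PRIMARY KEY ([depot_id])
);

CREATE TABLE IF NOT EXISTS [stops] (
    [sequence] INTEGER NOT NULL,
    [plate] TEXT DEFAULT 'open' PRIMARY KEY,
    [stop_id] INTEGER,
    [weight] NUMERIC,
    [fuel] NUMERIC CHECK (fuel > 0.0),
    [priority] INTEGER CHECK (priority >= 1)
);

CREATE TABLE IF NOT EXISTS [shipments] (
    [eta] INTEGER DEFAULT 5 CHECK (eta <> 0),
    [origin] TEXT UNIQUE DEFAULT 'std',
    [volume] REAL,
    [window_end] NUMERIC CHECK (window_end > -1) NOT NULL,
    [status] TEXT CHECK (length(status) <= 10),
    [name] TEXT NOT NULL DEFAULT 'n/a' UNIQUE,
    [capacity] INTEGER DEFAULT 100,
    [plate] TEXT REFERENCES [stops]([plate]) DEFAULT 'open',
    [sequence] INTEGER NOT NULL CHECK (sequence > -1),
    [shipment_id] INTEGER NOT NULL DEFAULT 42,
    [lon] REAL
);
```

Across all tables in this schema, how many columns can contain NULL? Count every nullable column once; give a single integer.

zones: 6 nullable (window_start, tracking_no, weight, plate, window_end, status — PK (name, zone_id) and explicit NOT NULL columns excluded).
routes: 6 nullable (window_start, name, destination, distance, priority, weight — PK none and explicit NOT NULL columns excluded).
depots: 7 nullable (origin, plate, lon, phone, weight, capacity, priority — PK (depot_id) and explicit NOT NULL columns excluded).
stops: 4 nullable (stop_id, weight, fuel, priority — PK (plate) and explicit NOT NULL columns excluded).
shipments: 7 nullable (eta, origin, volume, status, capacity, plate, lon — PK none and explicit NOT NULL columns excluded).
Total: 6 + 6 + 7 + 4 + 7 = 30.

30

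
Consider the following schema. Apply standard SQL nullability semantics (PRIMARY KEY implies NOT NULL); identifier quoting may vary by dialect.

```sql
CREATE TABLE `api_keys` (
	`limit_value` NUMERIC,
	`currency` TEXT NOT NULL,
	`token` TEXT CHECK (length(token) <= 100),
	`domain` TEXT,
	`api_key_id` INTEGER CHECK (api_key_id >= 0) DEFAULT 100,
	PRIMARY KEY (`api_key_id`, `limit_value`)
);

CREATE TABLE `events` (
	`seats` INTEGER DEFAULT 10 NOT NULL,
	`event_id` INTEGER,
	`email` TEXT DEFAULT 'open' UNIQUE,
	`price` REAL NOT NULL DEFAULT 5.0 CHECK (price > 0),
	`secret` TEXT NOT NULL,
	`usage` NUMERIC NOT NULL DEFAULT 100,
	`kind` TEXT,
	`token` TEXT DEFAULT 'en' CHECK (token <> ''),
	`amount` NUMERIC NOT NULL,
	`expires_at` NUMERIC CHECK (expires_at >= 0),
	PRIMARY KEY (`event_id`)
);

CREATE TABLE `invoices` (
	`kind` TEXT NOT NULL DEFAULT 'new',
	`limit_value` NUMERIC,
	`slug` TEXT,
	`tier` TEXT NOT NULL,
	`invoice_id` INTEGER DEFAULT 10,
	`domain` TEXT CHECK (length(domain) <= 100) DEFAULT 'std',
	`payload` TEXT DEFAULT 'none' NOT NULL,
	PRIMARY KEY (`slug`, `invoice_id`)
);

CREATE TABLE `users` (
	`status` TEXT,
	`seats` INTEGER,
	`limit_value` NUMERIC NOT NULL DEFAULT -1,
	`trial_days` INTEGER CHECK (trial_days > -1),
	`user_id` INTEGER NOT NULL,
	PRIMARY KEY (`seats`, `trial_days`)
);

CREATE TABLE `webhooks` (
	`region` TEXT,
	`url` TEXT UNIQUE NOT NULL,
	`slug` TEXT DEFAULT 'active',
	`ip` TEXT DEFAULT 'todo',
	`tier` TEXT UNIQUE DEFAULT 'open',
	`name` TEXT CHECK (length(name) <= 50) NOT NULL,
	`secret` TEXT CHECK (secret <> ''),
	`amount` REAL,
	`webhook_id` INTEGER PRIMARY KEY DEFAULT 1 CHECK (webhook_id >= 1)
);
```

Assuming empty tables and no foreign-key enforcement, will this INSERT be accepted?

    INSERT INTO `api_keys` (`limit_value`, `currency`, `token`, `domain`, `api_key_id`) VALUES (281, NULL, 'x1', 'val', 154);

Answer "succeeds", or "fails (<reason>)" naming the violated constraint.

fails (NOT NULL on currency)

currency is explicitly set to NULL, but currency is declared NOT NULL.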